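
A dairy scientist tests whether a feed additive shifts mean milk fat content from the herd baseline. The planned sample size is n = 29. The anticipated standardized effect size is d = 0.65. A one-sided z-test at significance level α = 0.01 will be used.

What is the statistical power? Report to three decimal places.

Noncentrality parameter: δ = d·√n = 0.65 × √29 = 3.5004
One-sided α = 0.01 → critical value z_{0.01} = 2.326.
Power = P(Z > 2.326 − δ) = Φ(1.174) = 0.8798.

Power ≈ 0.880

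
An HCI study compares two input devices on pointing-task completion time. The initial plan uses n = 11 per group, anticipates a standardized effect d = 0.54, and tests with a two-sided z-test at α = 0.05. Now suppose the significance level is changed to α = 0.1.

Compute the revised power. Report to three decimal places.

δ = d·√(n/2) = 0.54 × √(11/2) = 1.2664 (unchanged). New critical value: z_{0.05} = 1.645.
Revised power = Φ(δ − 1.645) + Φ(−δ − 1.645) = Φ(-0.378) + Φ(-2.911) = 0.3526 + 0.0018 = 0.3544.

Power ≈ 0.354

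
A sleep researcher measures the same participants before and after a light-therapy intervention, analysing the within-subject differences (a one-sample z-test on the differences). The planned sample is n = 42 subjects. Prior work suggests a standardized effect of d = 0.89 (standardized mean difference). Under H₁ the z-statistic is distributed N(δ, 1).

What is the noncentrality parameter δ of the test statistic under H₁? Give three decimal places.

δ = d·√n = 0.89 × √42 = 5.7679

δ ≈ 5.768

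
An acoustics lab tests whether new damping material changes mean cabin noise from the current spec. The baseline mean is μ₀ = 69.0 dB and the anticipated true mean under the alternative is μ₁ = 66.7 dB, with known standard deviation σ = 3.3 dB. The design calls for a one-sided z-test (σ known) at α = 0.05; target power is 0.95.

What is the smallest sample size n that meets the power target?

n = 23

Standardized effect: d = |μ₁ − μ₀| / σ = |66.7 − 69.0| / 3.3 = 0.6970
For power 0.95 need Φ(δ − z_{0.05}) = 0.95, so δ = z_{0.05} + z_{0.05} = 1.645 + 1.645 = 3.290.
δ = d·√n ⇒ n = (δ/d)² = (3.290 / 0.6970)² = 22.28.
Round up to the next whole unit.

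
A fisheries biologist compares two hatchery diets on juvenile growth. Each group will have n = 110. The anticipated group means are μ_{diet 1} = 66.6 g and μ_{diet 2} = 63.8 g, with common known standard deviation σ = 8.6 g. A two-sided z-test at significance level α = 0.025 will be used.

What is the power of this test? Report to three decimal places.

Power ≈ 0.569

Standardized effect: d = |μ_{diet 1} − μ_{diet 2}| / σ = |66.6 − 63.8| / 8.6 = 0.3256
Noncentrality parameter: δ = d·√(n/2) = 0.3256 × √(110/2) = 2.4146
Two-sided α = 0.025 → critical value z_{0.0125} = 2.241.
Power = Φ(δ − 2.241) + Φ(−δ − 2.241) = Φ(0.173) + Φ(-4.656) = 0.5687 + 0.0000 = 0.5687.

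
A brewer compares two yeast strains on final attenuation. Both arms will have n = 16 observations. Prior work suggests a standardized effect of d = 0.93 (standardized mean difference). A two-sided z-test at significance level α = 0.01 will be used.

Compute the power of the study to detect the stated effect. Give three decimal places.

Power ≈ 0.522

Noncentrality parameter: δ = d·√(n/2) = 0.93 × √(16/2) = 2.6304
Critical value for a two-sided test at α = 0.01: z_{α/2} = 2.576.
Power = Φ(δ − 2.576) + Φ(−δ − 2.576) = Φ(0.055) + Φ(-5.206) = 0.5218 + 0.0000 = 0.5218.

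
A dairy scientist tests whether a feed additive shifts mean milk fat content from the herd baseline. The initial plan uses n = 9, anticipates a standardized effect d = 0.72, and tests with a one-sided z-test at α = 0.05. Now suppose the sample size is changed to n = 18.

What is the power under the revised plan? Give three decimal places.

With n = 18: δ = d·√n = 0.72 × √18 = 3.0547. Critical value z_{0.05} = 1.645.
Revised power = P(Z > 1.645 − δ) = Φ(1.410) = 0.9207.

Power ≈ 0.921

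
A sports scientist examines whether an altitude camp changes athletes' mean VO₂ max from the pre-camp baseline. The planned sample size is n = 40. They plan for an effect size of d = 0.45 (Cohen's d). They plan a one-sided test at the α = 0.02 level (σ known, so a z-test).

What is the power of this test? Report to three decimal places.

Power ≈ 0.786

Noncentrality parameter: λ = d·√n = 0.45 × √40 = 2.8460
One-sided α = 0.02 → critical value z_{0.02} = 2.054.
Power = Φ(λ − 2.054) = Φ(0.792) = 0.7859.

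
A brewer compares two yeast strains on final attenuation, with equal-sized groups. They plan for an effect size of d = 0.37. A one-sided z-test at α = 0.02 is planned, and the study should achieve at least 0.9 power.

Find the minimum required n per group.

For power 0.9 need Φ(δ − z_{0.02}) = 0.9, so δ = z_{0.02} + z_{0.10} = 2.054 + 1.282 = 3.335.
δ = d·√(n/2) ⇒ n = 2(δ/d)² = 2 × (3.335 / 0.37)² = 162.52.
Rounding up, n = 163 per group.

n = 163 per group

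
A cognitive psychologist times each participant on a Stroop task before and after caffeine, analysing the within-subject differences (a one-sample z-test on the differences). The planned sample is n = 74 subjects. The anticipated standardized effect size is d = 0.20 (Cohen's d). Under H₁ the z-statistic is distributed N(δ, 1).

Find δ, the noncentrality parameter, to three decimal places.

δ ≈ 1.720

The noncentrality parameter scales effect size by the design's sample-size factor: δ = d·√n = 0.20 × √74 = 1.7205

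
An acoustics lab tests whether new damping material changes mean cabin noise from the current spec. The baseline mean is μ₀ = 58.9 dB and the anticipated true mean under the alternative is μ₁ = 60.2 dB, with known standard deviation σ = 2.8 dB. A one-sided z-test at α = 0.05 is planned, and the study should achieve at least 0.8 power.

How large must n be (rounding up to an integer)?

n = 29

Standardized effect: d = |μ₁ − μ₀| / σ = |60.2 − 58.9| / 2.8 = 0.4643
Set Φ(δ − 1.645) = 0.8; then δ − 1.645 = Φ⁻¹(0.8) = 0.842, giving δ = 2.486.
δ = d·√n ⇒ n = (δ/d)² = (2.486 / 0.4643)² = 28.68.
Rounding up, n = 29.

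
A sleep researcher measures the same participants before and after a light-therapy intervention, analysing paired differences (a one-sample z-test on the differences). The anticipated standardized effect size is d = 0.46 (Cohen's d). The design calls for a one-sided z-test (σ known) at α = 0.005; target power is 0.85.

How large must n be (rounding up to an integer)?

n = 62

Set Φ(δ − 2.576) = 0.85; then δ − 2.576 = Φ⁻¹(0.85) = 1.036, giving δ = 3.612.
δ = d·√n ⇒ n = (δ/d)² = (3.612 / 0.46)² = 61.67.
Rounding up, n = 62.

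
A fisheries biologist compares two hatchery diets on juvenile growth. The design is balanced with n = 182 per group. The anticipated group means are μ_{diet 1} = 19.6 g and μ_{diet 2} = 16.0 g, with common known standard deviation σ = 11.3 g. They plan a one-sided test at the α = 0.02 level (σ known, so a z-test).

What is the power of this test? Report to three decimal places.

Standardized effect: d = |μ_{diet 1} − μ_{diet 2}| / σ = |19.6 − 16.0| / 11.3 = 0.3186
Noncentrality parameter: δ = d·√(n/2) = 0.3186 × √(182/2) = 3.0391
One-sided α = 0.02 → critical value z_{0.02} = 2.054.
Power = P(Z > 2.054 − δ) = Φ(0.985) = 0.8378.

Power ≈ 0.838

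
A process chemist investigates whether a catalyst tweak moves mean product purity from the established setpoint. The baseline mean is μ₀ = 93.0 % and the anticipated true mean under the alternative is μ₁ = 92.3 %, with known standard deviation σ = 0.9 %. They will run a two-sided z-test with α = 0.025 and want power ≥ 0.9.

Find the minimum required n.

n = 21

Standardized effect: d = |μ₁ − μ₀| / σ = |92.3 − 93.0| / 0.9 = 0.7778
For power 0.9 need Φ(δ − z_{0.0125}) = 0.9, so δ = z_{0.0125} + z_{0.10} = 2.241 + 1.282 = 3.523.
(The Φ(−δ − z_{α/2}) term is vanishingly small for δ > 0 and is dropped in the standard sample-size formula.)
δ = d·√n ⇒ n = (δ/d)² = (3.523 / 0.7778)² = 20.52.
Rounding up, n = 21.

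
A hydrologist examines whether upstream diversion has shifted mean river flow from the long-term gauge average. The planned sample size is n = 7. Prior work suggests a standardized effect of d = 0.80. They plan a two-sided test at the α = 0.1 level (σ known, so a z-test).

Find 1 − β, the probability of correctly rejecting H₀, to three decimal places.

Power ≈ 0.682

Noncentrality parameter: δ = d·√n = 0.80 × √7 = 2.1166
Two-sided α = 0.1 → critical value z_{0.05} = 1.645.
Power = Φ(δ − 1.645) + Φ(−δ − 1.645) = Φ(0.472) + Φ(-3.761) = 0.6814 + 0.0001 = 0.6815.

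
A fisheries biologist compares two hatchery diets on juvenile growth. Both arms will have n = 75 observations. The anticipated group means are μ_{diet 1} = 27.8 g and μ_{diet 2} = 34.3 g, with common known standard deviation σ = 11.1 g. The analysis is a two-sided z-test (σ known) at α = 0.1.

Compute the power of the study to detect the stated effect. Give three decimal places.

Power ≈ 0.974

Standardized effect: d = |μ_{diet 1} − μ_{diet 2}| / σ = |27.8 − 34.3| / 11.1 = 0.5856
Noncentrality parameter: λ = d·√(n/2) = 0.5856 × √(75/2) = 3.5860
Two-sided α = 0.1 → critical value z_{0.05} = 1.645.
Power = Φ(λ − 1.645) + Φ(−λ − 1.645) = Φ(1.941) + Φ(-5.231) = 0.9739 + 0.0000 = 0.9739.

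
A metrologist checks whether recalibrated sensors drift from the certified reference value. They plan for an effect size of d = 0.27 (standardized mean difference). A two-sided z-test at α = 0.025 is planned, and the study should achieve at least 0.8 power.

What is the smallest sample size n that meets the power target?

n = 131

Set Φ(δ − 2.241) = 0.8; then δ − 2.241 = Φ⁻¹(0.8) = 0.842, giving δ = 3.083.
(The Φ(−δ − z_{α/2}) term is vanishingly small for δ > 0 and is dropped in the standard sample-size formula.)
δ = d·√n ⇒ n = (δ/d)² = (3.083 / 0.27)² = 130.38.
Round up to the next whole unit.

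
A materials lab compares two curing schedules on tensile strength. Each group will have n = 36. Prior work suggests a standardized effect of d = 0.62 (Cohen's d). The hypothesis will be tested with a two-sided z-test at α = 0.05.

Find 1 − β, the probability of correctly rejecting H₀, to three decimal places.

Noncentrality parameter: δ = d·√(n/2) = 0.62 × √(36/2) = 2.6304
Two-sided α = 0.05 → critical value z_{0.025} = 1.960.
Power = Φ(δ − 1.960) + Φ(−δ − 1.960) = Φ(0.670) + Φ(-4.590) = 0.7487 + 0.0000 = 0.7487.

Power ≈ 0.749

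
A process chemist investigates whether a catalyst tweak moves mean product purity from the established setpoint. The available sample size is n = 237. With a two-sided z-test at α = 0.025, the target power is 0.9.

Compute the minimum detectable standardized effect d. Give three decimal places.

d ≈ 0.229

Need Φ(δ − 2.241) = 0.9, so δ = 2.241 + 1.282 = 3.523.
(The second rejection-region term Φ(−δ − z_{α/2}) is negligible and dropped.)
δ = d·√n ⇒ d = δ/√n = 3.523/√237 = 0.2288.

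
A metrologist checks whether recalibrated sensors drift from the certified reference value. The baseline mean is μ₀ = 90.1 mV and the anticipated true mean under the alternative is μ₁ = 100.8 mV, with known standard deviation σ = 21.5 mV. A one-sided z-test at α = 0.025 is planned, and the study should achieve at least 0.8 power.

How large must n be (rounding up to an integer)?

Standardized effect: d = |μ₁ − μ₀| / σ = |100.8 − 90.1| / 21.5 = 0.4977
Set Φ(δ − 1.960) = 0.8; then δ − 1.960 = Φ⁻¹(0.8) = 0.842, giving δ = 2.802.
δ = d·√n ⇒ n = (δ/d)² = (2.802 / 0.4977)² = 31.69.
Rounding up, n = 32.

n = 32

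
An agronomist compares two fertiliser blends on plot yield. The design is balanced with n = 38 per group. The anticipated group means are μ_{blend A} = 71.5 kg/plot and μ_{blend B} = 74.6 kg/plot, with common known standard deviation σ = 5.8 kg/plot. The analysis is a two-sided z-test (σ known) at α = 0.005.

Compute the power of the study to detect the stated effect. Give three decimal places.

Power ≈ 0.317

Standardized effect: d = |μ_{blend A} − μ_{blend B}| / σ = |71.5 − 74.6| / 5.8 = 0.5345
Noncentrality parameter: δ = d·√(n/2) = 0.5345 × √(38/2) = 2.3298
Critical value for a two-sided test at α = 0.005: z_{α/2} = 2.807.
Power = Φ(δ − 2.807) + Φ(−δ − 2.807) = Φ(-0.477) + Φ(-5.137) = 0.3166 + 0.0000 = 0.3166.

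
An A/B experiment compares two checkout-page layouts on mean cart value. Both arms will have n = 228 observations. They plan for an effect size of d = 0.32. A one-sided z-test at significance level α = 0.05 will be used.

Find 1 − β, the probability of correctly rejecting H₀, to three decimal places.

Power ≈ 0.962

Noncentrality parameter: δ = d·√(n/2) = 0.32 × √(228/2) = 3.4167
Critical value for a one-sided test at α = 0.05: z_α = 1.645.
Power = P(Z > 1.645 − δ) = Φ(1.772) = 0.9618.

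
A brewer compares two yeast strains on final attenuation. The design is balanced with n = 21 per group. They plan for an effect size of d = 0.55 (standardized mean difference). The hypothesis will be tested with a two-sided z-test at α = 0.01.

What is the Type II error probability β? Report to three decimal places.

Noncentrality parameter: δ = d·√(n/2) = 0.55 × √(21/2) = 1.7822
Critical value for a two-sided test at α = 0.01: z_{α/2} = 2.576.
Power = Φ(δ − 2.576) + Φ(−δ − 2.576) = Φ(-0.794) + Φ(-4.358) = 0.2137 + 0.0000 = 0.2137.
Type II error: β = 1 − power = 1 − 0.2137 = 0.7863.

β ≈ 0.786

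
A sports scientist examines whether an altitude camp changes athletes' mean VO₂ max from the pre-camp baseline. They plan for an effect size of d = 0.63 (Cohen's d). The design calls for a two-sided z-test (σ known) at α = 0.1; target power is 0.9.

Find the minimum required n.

n = 22

Set Φ(δ − 1.645) = 0.9; then δ − 1.645 = Φ⁻¹(0.9) = 1.282, giving δ = 2.926.
(Ignoring the negligible lower-tail rejection probability gives the usual closed-form inversion.)
δ = d·√n ⇒ n = (δ/d)² = (2.926 / 0.63)² = 21.58.
Rounding up, n = 22.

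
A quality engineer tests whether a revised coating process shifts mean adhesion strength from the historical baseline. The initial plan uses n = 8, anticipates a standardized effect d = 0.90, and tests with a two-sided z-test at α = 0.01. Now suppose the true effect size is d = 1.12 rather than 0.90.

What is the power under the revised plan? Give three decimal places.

With d = 1.12: δ = d·√n = 1.12 × √8 = 3.1678. Critical value z_{0.005} = 2.576.
Revised power = Φ(δ − 2.576) + Φ(−δ − 2.576) = Φ(0.592) + Φ(-5.744) = 0.7231 + 0.0000 = 0.7231.

Power ≈ 0.723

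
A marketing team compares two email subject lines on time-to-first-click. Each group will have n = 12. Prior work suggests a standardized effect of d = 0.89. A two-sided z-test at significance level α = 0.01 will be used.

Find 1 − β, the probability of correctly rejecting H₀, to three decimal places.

Power ≈ 0.346

Noncentrality parameter: δ = d·√(n/2) = 0.89 × √(12/2) = 2.1800
Critical value for a two-sided test at α = 0.01: z_{α/2} = 2.576.
Power = Φ(δ − 2.576) + Φ(−δ − 2.576) = Φ(-0.396) + Φ(-4.756) = 0.3461 + 0.0000 = 0.3461.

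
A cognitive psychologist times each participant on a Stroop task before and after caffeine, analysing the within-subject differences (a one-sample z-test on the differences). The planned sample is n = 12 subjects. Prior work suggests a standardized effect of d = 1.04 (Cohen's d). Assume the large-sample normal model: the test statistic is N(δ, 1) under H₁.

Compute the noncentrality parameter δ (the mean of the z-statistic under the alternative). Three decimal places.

δ ≈ 3.603

δ = d·√n = 1.04 × √12 = 3.6027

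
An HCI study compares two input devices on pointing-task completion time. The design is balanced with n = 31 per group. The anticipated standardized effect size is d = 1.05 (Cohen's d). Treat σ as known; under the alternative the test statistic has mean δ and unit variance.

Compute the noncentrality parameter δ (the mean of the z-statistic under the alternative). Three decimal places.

δ = d·√(n/2) = 1.05 × √(31/2) = 4.1339

δ ≈ 4.134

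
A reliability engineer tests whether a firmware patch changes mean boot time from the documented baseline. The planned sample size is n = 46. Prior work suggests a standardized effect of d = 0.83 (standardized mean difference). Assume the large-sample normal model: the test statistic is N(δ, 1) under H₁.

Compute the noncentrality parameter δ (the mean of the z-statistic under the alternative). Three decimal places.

The noncentrality parameter scales effect size by the design's sample-size factor: δ = d·√n = 0.83 × √46 = 5.6293

δ ≈ 5.629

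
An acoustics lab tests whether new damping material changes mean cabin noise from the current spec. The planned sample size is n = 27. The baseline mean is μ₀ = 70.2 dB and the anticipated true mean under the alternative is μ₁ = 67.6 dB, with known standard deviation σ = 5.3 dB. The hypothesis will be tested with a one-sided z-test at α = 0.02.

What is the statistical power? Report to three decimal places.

Power ≈ 0.690

Standardized effect: d = |μ₁ − μ₀| / σ = |67.6 − 70.2| / 5.3 = 0.4906
Noncentrality parameter: δ = d·√n = 0.4906 × √27 = 2.5491
Critical value for a one-sided test at α = 0.02: z_α = 2.054.
Power = Φ(δ − 2.054) = Φ(0.495) = 0.6898.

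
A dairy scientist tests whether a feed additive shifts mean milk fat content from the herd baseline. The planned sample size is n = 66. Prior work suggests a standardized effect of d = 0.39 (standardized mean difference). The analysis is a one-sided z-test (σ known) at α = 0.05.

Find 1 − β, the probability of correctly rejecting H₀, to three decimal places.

Noncentrality parameter: δ = d·√n = 0.39 × √66 = 3.1684
One-sided α = 0.05 → critical value z_{0.05} = 1.645.
Power = P(Z > 1.645 − δ) = Φ(1.524) = 0.9362.

Power ≈ 0.936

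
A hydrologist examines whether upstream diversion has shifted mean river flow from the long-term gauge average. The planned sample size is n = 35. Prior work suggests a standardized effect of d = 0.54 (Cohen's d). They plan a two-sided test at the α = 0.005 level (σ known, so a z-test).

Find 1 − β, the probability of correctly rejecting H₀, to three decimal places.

Noncentrality parameter: δ = d·√n = 0.54 × √35 = 3.1947
Two-sided α = 0.005 → critical value z_{0.0025} = 2.807.
Power = Φ(δ − 2.807) + Φ(−δ − 2.807) = Φ(0.388) + Φ(-6.002) = 0.6509 + 0.0000 = 0.6509.

Power ≈ 0.651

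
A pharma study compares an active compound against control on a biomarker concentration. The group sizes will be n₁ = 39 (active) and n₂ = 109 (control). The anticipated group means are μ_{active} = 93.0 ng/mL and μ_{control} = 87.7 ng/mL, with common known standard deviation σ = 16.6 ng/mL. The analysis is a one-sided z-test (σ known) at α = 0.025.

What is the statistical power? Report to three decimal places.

Power ≈ 0.402

Standardized effect: d = |μ_{active} − μ_{control}| / σ = |93.0 − 87.7| / 16.6 = 0.3193
Noncentrality parameter: δ = d / √(1/n₁ + 1/n₂) = 0.3193 / √(1/39 + 1/109) = 1.7111
Critical value for a one-sided test at α = 0.025: z_α = 1.960.
Power = Φ(δ − 1.960) = Φ(-0.249) = 0.4017.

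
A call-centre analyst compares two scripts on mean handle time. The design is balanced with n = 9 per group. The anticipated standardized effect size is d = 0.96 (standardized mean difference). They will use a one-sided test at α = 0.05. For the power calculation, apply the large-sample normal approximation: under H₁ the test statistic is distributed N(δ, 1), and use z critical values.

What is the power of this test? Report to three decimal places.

Power ≈ 0.652

Noncentrality parameter: δ = d·√(n/2) = 0.96 × √(9/2) = 2.0365
One-sided α = 0.05 → critical value z_{0.05} = 1.645.
Power = Φ(δ − 1.645) = Φ(0.392) = 0.6523.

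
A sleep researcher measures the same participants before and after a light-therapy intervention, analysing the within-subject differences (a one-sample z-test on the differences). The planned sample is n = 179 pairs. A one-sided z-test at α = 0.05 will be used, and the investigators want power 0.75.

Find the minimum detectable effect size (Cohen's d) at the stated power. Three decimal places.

d ≈ 0.173

Need Φ(δ − 1.645) = 0.75, so δ = 1.645 + 0.674 = 2.319.
δ = d·√n ⇒ d = δ/√n = 2.319/√179 = 0.1734.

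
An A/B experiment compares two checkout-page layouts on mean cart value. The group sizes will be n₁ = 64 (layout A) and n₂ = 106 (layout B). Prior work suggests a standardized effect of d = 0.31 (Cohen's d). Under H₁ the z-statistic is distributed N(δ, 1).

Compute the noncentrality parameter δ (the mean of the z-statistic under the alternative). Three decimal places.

δ = d / √(1/n₁ + 1/n₂) = 0.31 / √(1/64 + 1/106) = 1.9583

δ ≈ 1.958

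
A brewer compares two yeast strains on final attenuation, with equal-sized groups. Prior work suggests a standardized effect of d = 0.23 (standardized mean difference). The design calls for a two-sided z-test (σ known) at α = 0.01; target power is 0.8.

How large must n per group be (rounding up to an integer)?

n = 442 per group

For power 0.8 need Φ(δ − z_{0.005}) = 0.8, so δ = z_{0.005} + z_{0.20} = 2.576 + 0.842 = 3.417.
(The Φ(−δ − z_{α/2}) term is vanishingly small for δ > 0 and is dropped in the standard sample-size formula.)
δ = d·√(n/2) ⇒ n = 2(δ/d)² = 2 × (3.417 / 0.23)² = 441.55.
Rounding up, n = 442 per group.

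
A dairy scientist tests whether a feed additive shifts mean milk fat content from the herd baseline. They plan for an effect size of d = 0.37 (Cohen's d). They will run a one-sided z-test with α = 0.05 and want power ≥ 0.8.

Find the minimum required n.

For power 0.8 need Φ(δ − z_{0.05}) = 0.8, so δ = z_{0.05} + z_{0.20} = 1.645 + 0.842 = 2.486.
δ = d·√n ⇒ n = (δ/d)² = (2.486 / 0.37)² = 45.16.
Rounding up, n = 46.

n = 46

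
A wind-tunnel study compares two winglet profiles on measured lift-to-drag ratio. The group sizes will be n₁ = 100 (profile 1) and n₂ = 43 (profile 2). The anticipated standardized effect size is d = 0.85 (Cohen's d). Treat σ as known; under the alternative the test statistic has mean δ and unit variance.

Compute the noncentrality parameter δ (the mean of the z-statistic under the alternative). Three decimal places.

δ = d / √(1/n₁ + 1/n₂) = 0.85 / √(1/100 + 1/43) = 4.6611

δ ≈ 4.661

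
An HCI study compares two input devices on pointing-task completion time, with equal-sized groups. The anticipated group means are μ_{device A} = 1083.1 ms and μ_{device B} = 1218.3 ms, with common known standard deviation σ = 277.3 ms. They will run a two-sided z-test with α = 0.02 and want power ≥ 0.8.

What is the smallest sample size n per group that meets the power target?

n = 85 per group

Standardized effect: d = |μ_{device A} − μ_{device B}| / σ = |1083.1 − 1218.3| / 277.3 = 0.4876
For power 0.8 need Φ(δ − z_{0.01}) = 0.8, so δ = z_{0.01} + z_{0.20} = 2.326 + 0.842 = 3.168.
(Ignoring the negligible lower-tail rejection probability gives the usual closed-form inversion.)
δ = d·√(n/2) ⇒ n = 2(δ/d)² = 2 × (3.168 / 0.4876)² = 84.44.
Rounding up, n = 85 per group.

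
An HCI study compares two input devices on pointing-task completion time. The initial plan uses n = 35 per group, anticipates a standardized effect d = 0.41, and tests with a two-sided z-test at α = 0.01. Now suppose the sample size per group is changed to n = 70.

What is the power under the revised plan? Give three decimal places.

Power ≈ 0.440

With n = 70 per group: δ = d·√(n/2) = 0.41 × √(70/2) = 2.4256. Critical value z_{0.005} = 2.576.
Revised power = Φ(δ − 2.576) + Φ(−δ − 2.576) = Φ(-0.150) + Φ(-5.001) = 0.4403 + 0.0000 = 0.4403.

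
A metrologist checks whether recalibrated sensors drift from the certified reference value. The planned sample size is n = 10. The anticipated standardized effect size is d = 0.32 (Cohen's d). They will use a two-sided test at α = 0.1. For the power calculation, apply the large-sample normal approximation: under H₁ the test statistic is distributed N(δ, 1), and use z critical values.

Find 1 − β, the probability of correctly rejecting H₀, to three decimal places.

Power ≈ 0.267

Noncentrality parameter: δ = d·√n = 0.32 × √10 = 1.0119
Critical value for a two-sided test at α = 0.1: z_{α/2} = 1.645.
Power = Φ(δ − 1.645) + Φ(−δ − 1.645) = Φ(-0.633) + Φ(-2.657) = 0.2634 + 0.0039 = 0.2673.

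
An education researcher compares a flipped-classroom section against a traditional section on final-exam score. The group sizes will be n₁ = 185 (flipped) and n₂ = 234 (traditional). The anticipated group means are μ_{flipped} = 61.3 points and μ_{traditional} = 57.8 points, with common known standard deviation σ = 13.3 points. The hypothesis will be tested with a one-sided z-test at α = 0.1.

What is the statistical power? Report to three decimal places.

Power ≈ 0.918

Standardized effect: d = |μ_{flipped} − μ_{traditional}| / σ = |61.3 − 57.8| / 13.3 = 0.2632
Noncentrality parameter: δ = d / √(1/n₁ + 1/n₂) = 0.2632 / √(1/185 + 1/234) = 2.6749
Critical value for a one-sided test at α = 0.1: z_α = 1.282.
Power = Φ(δ − 1.282) = Φ(1.393) = 0.9182.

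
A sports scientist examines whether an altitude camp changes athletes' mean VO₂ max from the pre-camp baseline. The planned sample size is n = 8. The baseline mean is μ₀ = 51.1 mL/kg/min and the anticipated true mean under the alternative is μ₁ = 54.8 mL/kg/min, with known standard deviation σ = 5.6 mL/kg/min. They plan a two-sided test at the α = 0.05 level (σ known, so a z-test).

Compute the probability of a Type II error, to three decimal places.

Standardized effect: d = |μ₁ − μ₀| / σ = |54.8 − 51.1| / 5.6 = 0.6607
Noncentrality parameter: δ = d·√n = 0.6607 × √8 = 1.8688
Critical value for a two-sided test at α = 0.05: z_{α/2} = 1.960.
Power = Φ(δ − 1.960) + Φ(−δ − 1.960) = Φ(-0.091) + Φ(-3.829) = 0.4637 + 0.0001 = 0.4637.
Type II error: β = 1 − power = 1 − 0.4637 = 0.5363.

β ≈ 0.536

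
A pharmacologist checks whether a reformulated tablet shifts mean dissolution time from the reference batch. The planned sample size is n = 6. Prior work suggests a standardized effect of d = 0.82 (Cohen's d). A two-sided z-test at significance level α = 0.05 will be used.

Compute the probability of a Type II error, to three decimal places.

β ≈ 0.481

Noncentrality parameter: δ = d·√n = 0.82 × √6 = 2.0086
Critical value for a two-sided test at α = 0.05: z_{α/2} = 1.960.
Power = Φ(δ − 1.960) + Φ(−δ − 1.960) = Φ(0.049) + Φ(-3.969) = 0.5194 + 0.0000 = 0.5194.
Type II error: β = 1 − power = 1 − 0.5194 = 0.4806.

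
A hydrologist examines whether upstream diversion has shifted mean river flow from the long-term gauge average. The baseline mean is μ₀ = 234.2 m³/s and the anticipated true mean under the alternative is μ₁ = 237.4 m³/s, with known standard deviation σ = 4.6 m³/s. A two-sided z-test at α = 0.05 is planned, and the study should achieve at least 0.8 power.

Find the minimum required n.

Standardized effect: d = |μ₁ − μ₀| / σ = |237.4 − 234.2| / 4.6 = 0.6957
For power 0.8 need Φ(δ − z_{0.025}) = 0.8, so δ = z_{0.025} + z_{0.20} = 1.960 + 0.842 = 2.802.
(For δ > 0 the lower-tail rejection region contributes negligibly to power, so the one-term inversion is standard.)
δ = d·√n ⇒ n = (δ/d)² = (2.802 / 0.6957)² = 16.22.
Rounding up, n = 17.

n = 17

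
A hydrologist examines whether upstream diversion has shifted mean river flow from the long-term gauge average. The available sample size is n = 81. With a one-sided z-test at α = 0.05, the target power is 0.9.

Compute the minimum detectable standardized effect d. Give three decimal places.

d ≈ 0.325

Need Φ(δ − 1.645) = 0.9, so δ = 1.645 + 1.282 = 2.926.
δ = d·√n ⇒ d = δ/√n = 2.926/√81 = 0.3252.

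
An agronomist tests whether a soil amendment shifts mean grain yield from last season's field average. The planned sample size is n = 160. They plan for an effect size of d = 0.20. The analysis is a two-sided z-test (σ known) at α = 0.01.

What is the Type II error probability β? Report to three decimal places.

β ≈ 0.518

Noncentrality parameter: δ = d·√n = 0.20 × √160 = 2.5298
Critical value for a two-sided test at α = 0.01: z_{α/2} = 2.576.
Power = Φ(δ − 2.576) + Φ(−δ − 2.576) = Φ(-0.046) + Φ(-5.106) = 0.4817 + 0.0000 = 0.4817.
Type II error: β = 1 − power = 1 − 0.4817 = 0.5183.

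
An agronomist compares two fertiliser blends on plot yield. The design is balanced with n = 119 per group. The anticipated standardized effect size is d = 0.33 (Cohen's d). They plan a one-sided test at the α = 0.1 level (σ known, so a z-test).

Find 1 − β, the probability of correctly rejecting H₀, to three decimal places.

Noncentrality parameter: δ = d·√(n/2) = 0.33 × √(119/2) = 2.5455
Critical value for a one-sided test at α = 0.1: z_α = 1.282.
Power = Φ(δ − 1.282) = Φ(1.264) = 0.8969.

Power ≈ 0.897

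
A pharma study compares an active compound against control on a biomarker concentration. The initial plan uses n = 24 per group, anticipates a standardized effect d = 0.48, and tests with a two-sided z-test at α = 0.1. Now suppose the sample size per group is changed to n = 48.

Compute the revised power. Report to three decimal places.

Power ≈ 0.760

With n = 48 per group: δ = d·√(n/2) = 0.48 × √(48/2) = 2.3515. Critical value z_{0.05} = 1.645.
Revised power = Φ(δ − 1.645) + Φ(−δ − 1.645) = Φ(0.707) + Φ(-3.996) = 0.7601 + 0.0000 = 0.7601.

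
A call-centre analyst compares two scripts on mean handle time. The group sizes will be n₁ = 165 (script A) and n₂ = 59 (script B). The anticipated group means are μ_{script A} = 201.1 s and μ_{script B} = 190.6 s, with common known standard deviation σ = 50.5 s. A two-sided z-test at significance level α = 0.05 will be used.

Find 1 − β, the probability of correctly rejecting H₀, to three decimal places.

Power ≈ 0.278

Standardized effect: d = |μ_{script A} − μ_{script B}| / σ = |201.1 − 190.6| / 50.5 = 0.2079
Noncentrality parameter: δ = d / √(1/n₁ + 1/n₂) = 0.2079 / √(1/165 + 1/59) = 1.3707
Two-sided α = 0.05 → critical value z_{0.025} = 1.960.
Power = Φ(δ − 1.960) + Φ(−δ − 1.960) = Φ(-0.589) + Φ(-3.331) = 0.2778 + 0.0004 = 0.2783.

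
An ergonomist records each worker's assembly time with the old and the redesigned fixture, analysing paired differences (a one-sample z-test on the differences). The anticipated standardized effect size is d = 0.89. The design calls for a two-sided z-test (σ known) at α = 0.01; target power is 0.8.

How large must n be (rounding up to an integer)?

n = 15

For power 0.8 need Φ(δ − z_{0.005}) = 0.8, so δ = z_{0.005} + z_{0.20} = 2.576 + 0.842 = 3.417.
(For δ > 0 the lower-tail rejection region contributes negligibly to power, so the one-term inversion is standard.)
δ = d·√n ⇒ n = (δ/d)² = (3.417 / 0.89)² = 14.74.
Round up to the next whole unit.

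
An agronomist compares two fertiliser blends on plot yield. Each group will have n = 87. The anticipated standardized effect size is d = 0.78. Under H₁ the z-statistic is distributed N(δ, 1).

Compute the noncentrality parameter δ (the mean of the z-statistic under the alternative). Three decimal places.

δ ≈ 5.144

δ = d·√(n/2) = 0.78 × √(87/2) = 5.1445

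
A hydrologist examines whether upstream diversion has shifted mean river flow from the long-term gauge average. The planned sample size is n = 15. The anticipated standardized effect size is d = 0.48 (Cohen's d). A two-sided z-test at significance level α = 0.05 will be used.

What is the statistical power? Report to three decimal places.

Power ≈ 0.460

Noncentrality parameter: δ = d·√n = 0.48 × √15 = 1.8590
Critical value for a two-sided test at α = 0.05: z_{α/2} = 1.960.
Power = Φ(δ − 1.960) + Φ(−δ − 1.960) = Φ(-0.101) + Φ(-3.819) = 0.4598 + 0.0001 = 0.4599.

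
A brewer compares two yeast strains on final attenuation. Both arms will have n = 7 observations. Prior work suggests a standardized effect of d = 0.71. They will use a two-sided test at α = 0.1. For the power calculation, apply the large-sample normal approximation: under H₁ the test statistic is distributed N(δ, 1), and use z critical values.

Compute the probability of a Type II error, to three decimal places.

β ≈ 0.623

Noncentrality parameter: δ = d·√(n/2) = 0.71 × √(7/2) = 1.3283
Critical value for a two-sided test at α = 0.1: z_{α/2} = 1.645.
Power = Φ(δ − 1.645) + Φ(−δ − 1.645) = Φ(-0.317) + Φ(-2.973) = 0.3758 + 0.0015 = 0.3773.
Type II error: β = 1 − power = 1 − 0.3773 = 0.6227.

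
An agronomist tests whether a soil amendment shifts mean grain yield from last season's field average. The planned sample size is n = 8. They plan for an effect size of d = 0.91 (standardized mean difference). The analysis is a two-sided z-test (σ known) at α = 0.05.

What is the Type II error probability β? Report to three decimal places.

β ≈ 0.270

Noncentrality parameter: δ = d·√n = 0.91 × √8 = 2.5739
Two-sided α = 0.05 → critical value z_{0.025} = 1.960.
Power = Φ(δ − 1.960) + Φ(−δ − 1.960) = Φ(0.614) + Φ(-4.534) = 0.7304 + 0.0000 = 0.7304.
Type II error: β = 1 − power = 1 − 0.7304 = 0.2696.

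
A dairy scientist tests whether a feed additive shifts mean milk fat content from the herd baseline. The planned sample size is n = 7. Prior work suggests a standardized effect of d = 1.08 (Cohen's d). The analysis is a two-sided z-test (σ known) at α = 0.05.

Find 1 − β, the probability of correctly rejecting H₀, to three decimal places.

Power ≈ 0.815

Noncentrality parameter: δ = d·√n = 1.08 × √7 = 2.8574
Critical value for a two-sided test at α = 0.05: z_{α/2} = 1.960.
Power = Φ(δ − 1.960) + Φ(−δ − 1.960) = Φ(0.897) + Φ(-4.817) = 0.8153 + 0.0000 = 0.8153.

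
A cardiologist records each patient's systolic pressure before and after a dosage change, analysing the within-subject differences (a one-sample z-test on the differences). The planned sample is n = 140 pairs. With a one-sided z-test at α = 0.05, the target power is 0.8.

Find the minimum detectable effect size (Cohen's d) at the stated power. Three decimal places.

d ≈ 0.210

Need Φ(δ − 1.645) = 0.8, so δ = 1.645 + 0.842 = 2.486.
δ = d·√n ⇒ d = δ/√n = 2.486/√140 = 0.2101.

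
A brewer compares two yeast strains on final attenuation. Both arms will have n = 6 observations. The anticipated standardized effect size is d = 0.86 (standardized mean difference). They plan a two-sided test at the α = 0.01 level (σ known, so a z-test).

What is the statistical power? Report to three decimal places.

Noncentrality parameter: δ = d·√(n/2) = 0.86 × √(6/2) = 1.4896
Two-sided α = 0.01 → critical value z_{0.005} = 2.576.
Power = Φ(δ − 2.576) + Φ(−δ − 2.576) = Φ(-1.086) + Φ(-4.065) = 0.1387 + 0.0000 = 0.1387.

Power ≈ 0.139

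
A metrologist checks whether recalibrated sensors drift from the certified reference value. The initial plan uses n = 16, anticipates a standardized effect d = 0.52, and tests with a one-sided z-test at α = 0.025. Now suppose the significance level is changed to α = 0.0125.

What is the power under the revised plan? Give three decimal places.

δ = d·√n = 0.52 × √16 = 2.0800 (unchanged). New critical value: z_{0.0125} = 2.241.
Revised power = P(Z > 2.241 − δ) = Φ(-0.161) = 0.4359.

Power ≈ 0.436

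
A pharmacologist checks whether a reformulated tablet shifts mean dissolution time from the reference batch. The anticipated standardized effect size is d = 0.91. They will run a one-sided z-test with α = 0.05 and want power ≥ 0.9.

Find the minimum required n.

Set Φ(δ − 1.645) = 0.9; then δ − 1.645 = Φ⁻¹(0.9) = 1.282, giving δ = 2.926.
δ = d·√n ⇒ n = (δ/d)² = (2.926 / 0.91)² = 10.34.
Round up to the next whole unit.

n = 11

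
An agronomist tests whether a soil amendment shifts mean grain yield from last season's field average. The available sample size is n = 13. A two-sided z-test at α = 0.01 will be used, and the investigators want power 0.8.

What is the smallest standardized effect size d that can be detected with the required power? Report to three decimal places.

Need Φ(δ − 2.576) = 0.8, so δ = 2.576 + 0.842 = 3.417.
(The second rejection-region term Φ(−δ − z_{α/2}) is negligible and dropped.)
δ = d·√n ⇒ d = δ/√n = 3.417/√13 = 0.9478.

d ≈ 0.948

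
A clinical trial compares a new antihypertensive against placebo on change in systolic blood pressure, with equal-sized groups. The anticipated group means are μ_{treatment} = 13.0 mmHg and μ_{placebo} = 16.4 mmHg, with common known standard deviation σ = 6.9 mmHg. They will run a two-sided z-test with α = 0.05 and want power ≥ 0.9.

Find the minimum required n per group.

Standardized effect: d = |μ_{treatment} − μ_{placebo}| / σ = |13.0 − 16.4| / 6.9 = 0.4928
Set Φ(δ − 1.960) = 0.9; then δ − 1.960 = Φ⁻¹(0.9) = 1.282, giving δ = 3.242.
(Ignoring the negligible lower-tail rejection probability gives the usual closed-form inversion.)
δ = d·√(n/2) ⇒ n = 2(δ/d)² = 2 × (3.242 / 0.4928)² = 86.55.
Round up to the next whole unit.

n = 87 per group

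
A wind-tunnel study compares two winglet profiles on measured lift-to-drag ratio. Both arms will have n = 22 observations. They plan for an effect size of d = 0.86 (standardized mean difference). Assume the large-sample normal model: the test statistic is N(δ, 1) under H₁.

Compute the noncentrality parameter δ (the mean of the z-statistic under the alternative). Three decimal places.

The noncentrality parameter scales effect size by the design's sample-size factor: δ = d·√(n/2) = 0.86 × √(22/2) = 2.8523

δ ≈ 2.852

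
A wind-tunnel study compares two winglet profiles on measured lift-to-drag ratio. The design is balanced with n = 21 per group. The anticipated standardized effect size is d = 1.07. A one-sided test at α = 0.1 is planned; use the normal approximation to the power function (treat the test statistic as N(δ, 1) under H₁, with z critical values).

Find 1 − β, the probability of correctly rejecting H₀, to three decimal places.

Noncentrality parameter: δ = d·√(n/2) = 1.07 × √(21/2) = 3.4672
Critical value for a one-sided test at α = 0.1: z_α = 1.282.
Power = Φ(δ − 1.282) = Φ(2.186) = 0.9856.

Power ≈ 0.986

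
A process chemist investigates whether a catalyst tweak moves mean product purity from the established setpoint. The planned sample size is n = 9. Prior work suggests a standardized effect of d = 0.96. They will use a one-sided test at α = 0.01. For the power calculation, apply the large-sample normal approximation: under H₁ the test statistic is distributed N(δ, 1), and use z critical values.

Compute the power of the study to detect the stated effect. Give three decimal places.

Power ≈ 0.710

Noncentrality parameter: δ = d·√n = 0.96 × √9 = 2.8800
Critical value for a one-sided test at α = 0.01: z_α = 2.326.
Power = Φ(δ − 2.326) = Φ(0.554) = 0.7101.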